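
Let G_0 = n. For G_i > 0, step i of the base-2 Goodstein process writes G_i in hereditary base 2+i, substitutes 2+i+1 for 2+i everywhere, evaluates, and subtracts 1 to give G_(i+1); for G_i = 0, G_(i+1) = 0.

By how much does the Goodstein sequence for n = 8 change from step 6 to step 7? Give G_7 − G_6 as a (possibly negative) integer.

741286580

8 —HB2→ 2^(2 + 1) —bump→ 3^(3 + 1) = 81 —(−1)→ 80
80 —HB3→ 2·3^3 + 2·3^2 + 2·3 + 2 —bump→ 2·4^4 + 2·4^2 + 2·4 + 2 = 554 —(−1)→ 553
553 —HB4→ 2·4^4 + 2·4^2 + 2·4 + 1 —bump→ 2·5^5 + 2·5^2 + 2·5 + 1 = 6311 —(−1)→ 6310
6310 —HB5→ 2·5^5 + 2·5^2 + 2·5 —bump→ 2·6^6 + 2·6^2 + 2·6 = 93396 —(−1)→ 93395
93395 —HB6→ 2·6^6 + 2·6^2 + 6 + 5 —bump→ 2·7^7 + 2·7^2 + 7 + 5 = 1647196 —(−1)→ 1647195
1647195 —HB7→ 2·7^7 + 2·7^2 + 7 + 4 —bump→ 2·8^8 + 2·8^2 + 8 + 4 = 33554572 —(−1)→ 33554571
33554571 —HB8→ 2·8^8 + 2·8^2 + 8 + 3 —bump→ 2·9^9 + 2·9^2 + 9 + 3 = 774841152 —(−1)→ 774841151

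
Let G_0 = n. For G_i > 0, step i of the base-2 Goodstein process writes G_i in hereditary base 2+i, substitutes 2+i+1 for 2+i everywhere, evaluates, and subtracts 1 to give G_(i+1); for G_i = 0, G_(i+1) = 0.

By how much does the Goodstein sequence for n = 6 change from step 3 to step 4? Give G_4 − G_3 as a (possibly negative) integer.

43530

base 2: 6 = 2^2 + 2; at 3: 3^3 + 3 = 30; next = 29
base 3: 29 = 3^3 + 2; at 4: 4^4 + 2 = 258; next = 257
base 4: 257 = 4^4 + 1; at 5: 5^5 + 1 = 3126; next = 3125
base 5: 3125 = 5^5; at 6: 6^6 = 46656; next = 46655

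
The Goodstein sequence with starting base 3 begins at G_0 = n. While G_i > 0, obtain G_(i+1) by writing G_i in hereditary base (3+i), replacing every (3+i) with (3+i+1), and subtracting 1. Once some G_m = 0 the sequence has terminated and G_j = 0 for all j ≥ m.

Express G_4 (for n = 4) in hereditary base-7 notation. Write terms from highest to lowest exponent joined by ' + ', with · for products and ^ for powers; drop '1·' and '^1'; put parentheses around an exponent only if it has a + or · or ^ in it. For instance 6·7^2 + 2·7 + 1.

base 3: 4 = 3 + 1; at 4: 4 + 1 = 5; next = 4
base 4: 4 = 4; at 5: 5 = 5; next = 4
base 5: 4 = 4; at 6: 4 = 4; next = 3
base 6: 3 = 3; at 7: 3 = 3; next = 2
base 7: 2 = 2; at 8: 2 = 2; next = 1

2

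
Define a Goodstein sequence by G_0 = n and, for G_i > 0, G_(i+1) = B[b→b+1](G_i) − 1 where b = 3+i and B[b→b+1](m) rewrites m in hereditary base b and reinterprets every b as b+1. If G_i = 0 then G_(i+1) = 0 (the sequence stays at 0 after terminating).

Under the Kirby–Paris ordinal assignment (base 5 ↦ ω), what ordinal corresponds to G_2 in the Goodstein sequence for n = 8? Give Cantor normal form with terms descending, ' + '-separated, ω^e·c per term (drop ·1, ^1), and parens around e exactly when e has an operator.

8 —HB3→ 2·3 + 2 —bump→ 2·4 + 2 = 10 —(−1)→ 9
9 —HB4→ 2·4 + 1 —bump→ 2·5 + 1 = 11 —(−1)→ 10

ω·2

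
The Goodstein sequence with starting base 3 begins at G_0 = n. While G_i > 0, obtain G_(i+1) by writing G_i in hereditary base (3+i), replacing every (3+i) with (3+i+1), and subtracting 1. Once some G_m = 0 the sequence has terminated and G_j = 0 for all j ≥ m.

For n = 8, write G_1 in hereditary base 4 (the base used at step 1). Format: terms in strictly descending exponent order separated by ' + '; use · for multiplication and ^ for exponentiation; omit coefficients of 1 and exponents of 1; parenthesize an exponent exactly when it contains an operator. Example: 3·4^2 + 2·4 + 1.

2·4 + 1

(0) 8|_3 = 2·3 + 2 ↦ 2·4 + 2|_4 = 10 ⇒ 9
(1) 9|_4 = 2·4 + 1 ↦ 2·5 + 1|_5 = 11 ⇒ 10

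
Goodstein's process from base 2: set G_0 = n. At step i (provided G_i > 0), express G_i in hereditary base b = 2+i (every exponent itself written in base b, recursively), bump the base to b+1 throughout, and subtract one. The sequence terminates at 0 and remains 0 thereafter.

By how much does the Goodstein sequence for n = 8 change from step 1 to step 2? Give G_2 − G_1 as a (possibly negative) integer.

473

(0) 8|_2 = 2^(2 + 1) ↦ 3^(3 + 1)|_3 = 81 ⇒ 80
(1) 80|_3 = 2·3^3 + 2·3^2 + 2·3 + 2 ↦ 2·4^4 + 2·4^2 + 2·4 + 2|_4 = 554 ⇒ 553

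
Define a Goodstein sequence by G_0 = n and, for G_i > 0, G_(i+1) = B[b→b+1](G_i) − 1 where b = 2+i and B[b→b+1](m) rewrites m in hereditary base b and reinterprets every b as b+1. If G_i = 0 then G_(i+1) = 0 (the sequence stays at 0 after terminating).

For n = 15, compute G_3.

18752

G_0 = 15. HB_2(15) = 2^(2 + 1) + 2^2 + 2 + 1. Bump = 112. G_1 = 111.
G_1 = 111. HB_3(111) = 3^(3 + 1) + 3^3 + 3. Bump = 1284. G_2 = 1283.
G_2 = 1283. HB_4(1283) = 4^(4 + 1) + 4^4 + 3. Bump = 18753. G_3 = 18752.
G_3 = 18752. HB_5(18752) = 5^(5 + 1) + 5^5 + 2. Bump = 326594. G_4 = 326593.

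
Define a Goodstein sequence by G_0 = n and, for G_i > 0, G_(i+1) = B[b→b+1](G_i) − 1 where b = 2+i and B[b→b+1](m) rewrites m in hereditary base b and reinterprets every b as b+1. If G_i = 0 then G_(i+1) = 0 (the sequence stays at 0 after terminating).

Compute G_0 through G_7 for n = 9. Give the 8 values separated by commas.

9, 81, 1023, 9842, 140743, 2471826, 50333399, 1162263921

i=0: 9 = 2^(2 + 1) + 1 (b=2); 2→3: 3^(3 + 1) + 1 = 82; 82−1 = 81
i=1: 81 = 3^(3 + 1) (b=3); 3→4: 4^(4 + 1) = 1024; 1024−1 = 1023
i=2: 1023 = 3·4^4 + 3·4^3 + 3·4^2 + 3·4 + 3 (b=4); 4→5: 3·5^5 + 3·5^3 + 3·5^2 + 3·5 + 3 = 9843; 9843−1 = 9842
i=3: 9842 = 3·5^5 + 3·5^3 + 3·5^2 + 3·5 + 2 (b=5); 5→6: 3·6^6 + 3·6^3 + 3·6^2 + 3·6 + 2 = 140744; 140744−1 = 140743
i=4: 140743 = 3·6^6 + 3·6^3 + 3·6^2 + 3·6 + 1 (b=6); 6→7: 3·7^7 + 3·7^3 + 3·7^2 + 3·7 + 1 = 2471827; 2471827−1 = 2471826
i=5: 2471826 = 3·7^7 + 3·7^3 + 3·7^2 + 3·7 (b=7); 7→8: 3·8^8 + 3·8^3 + 3·8^2 + 3·8 = 50333400; 50333400−1 = 50333399
i=6: 50333399 = 3·8^8 + 3·8^3 + 3·8^2 + 2·8 + 7 (b=8); 8→9: 3·9^9 + 3·9^3 + 3·9^2 + 2·9 + 7 = 1162263922; 1162263922−1 = 1162263921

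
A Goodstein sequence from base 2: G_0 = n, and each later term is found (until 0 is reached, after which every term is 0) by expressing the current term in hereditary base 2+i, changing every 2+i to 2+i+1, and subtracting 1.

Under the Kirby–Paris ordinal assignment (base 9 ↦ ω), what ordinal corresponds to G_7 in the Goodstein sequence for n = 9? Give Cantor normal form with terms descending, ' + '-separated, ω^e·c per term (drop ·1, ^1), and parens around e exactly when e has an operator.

ω^ω·3 + ω^3·3 + ω^2·3 + ω·2 + 6

step 0: 9 = 2^(2 + 1) + 1; sub 3 for 2: 3^(3 + 1) + 1; = 82; G_1 = 82−1 = 81
step 1: 81 = 3^(3 + 1); sub 4 for 3: 4^(4 + 1); = 1024; G_2 = 1024−1 = 1023
step 2: 1023 = 3·4^4 + 3·4^3 + 3·4^2 + 3·4 + 3; sub 5 for 4: 3·5^5 + 3·5^3 + 3·5^2 + 3·5 + 3; = 9843; G_3 = 9843−1 = 9842
step 3: 9842 = 3·5^5 + 3·5^3 + 3·5^2 + 3·5 + 2; sub 6 for 5: 3·6^6 + 3·6^3 + 3·6^2 + 3·6 + 2; = 140744; G_4 = 140744−1 = 140743
step 4: 140743 = 3·6^6 + 3·6^3 + 3·6^2 + 3·6 + 1; sub 7 for 6: 3·7^7 + 3·7^3 + 3·7^2 + 3·7 + 1; = 2471827; G_5 = 2471827−1 = 2471826
step 5: 2471826 = 3·7^7 + 3·7^3 + 3·7^2 + 3·7; sub 8 for 7: 3·8^8 + 3·8^3 + 3·8^2 + 3·8; = 50333400; G_6 = 50333400−1 = 50333399
step 6: 50333399 = 3·8^8 + 3·8^3 + 3·8^2 + 2·8 + 7; sub 9 for 8: 3·9^9 + 3·9^3 + 3·9^2 + 2·9 + 7; = 1162263922; G_7 = 1162263922−1 = 1162263921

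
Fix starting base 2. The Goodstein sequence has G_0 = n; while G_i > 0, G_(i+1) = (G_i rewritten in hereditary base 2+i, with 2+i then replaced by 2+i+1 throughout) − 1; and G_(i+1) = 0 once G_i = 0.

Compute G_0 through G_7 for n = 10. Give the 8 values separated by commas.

i=0: 10 = 2^(2 + 1) + 2 (b=2); 2→3: 3^(3 + 1) + 3 = 84; 84−1 = 83
i=1: 83 = 3^(3 + 1) + 2 (b=3); 3→4: 4^(4 + 1) + 2 = 1026; 1026−1 = 1025
i=2: 1025 = 4^(4 + 1) + 1 (b=4); 4→5: 5^(5 + 1) + 1 = 15626; 15626−1 = 15625
i=3: 15625 = 5^(5 + 1) (b=5); 5→6: 6^(6 + 1) = 279936; 279936−1 = 279935
i=4: 279935 = 5·6^6 + 5·6^5 + 5·6^4 + 5·6^3 + 5·6^2 + 5·6 + 5 (b=6); 6→7: 5·7^7 + 5·7^5 + 5·7^4 + 5·7^3 + 5·7^2 + 5·7 + 5 = 4215755; 4215755−1 = 4215754
i=5: 4215754 = 5·7^7 + 5·7^5 + 5·7^4 + 5·7^3 + 5·7^2 + 5·7 + 4 (b=7); 7→8: 5·8^8 + 5·8^5 + 5·8^4 + 5·8^3 + 5·8^2 + 5·8 + 4 = 84073324; 84073324−1 = 84073323
i=6: 84073323 = 5·8^8 + 5·8^5 + 5·8^4 + 5·8^3 + 5·8^2 + 5·8 + 3 (b=8); 8→9: 5·9^9 + 5·9^5 + 5·9^4 + 5·9^3 + 5·9^2 + 5·9 + 3 = 1937434593; 1937434593−1 = 1937434592

10, 83, 1025, 15625, 279935, 4215754, 84073323, 1937434592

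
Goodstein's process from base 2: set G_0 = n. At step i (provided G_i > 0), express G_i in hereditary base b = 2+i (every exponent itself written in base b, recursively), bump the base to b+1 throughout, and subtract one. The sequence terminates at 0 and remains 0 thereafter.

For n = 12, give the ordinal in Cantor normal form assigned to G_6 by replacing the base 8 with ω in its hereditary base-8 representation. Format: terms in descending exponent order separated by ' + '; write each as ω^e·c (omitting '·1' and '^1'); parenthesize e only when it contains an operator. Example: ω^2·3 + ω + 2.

(0) 12|_2 = 2^(2 + 1) + 2^2 ↦ 3^(3 + 1) + 3^3|_3 = 108 ⇒ 107
(1) 107|_3 = 3^(3 + 1) + 2·3^2 + 2·3 + 2 ↦ 4^(4 + 1) + 2·4^2 + 2·4 + 2|_4 = 1066 ⇒ 1065
(2) 1065|_4 = 4^(4 + 1) + 2·4^2 + 2·4 + 1 ↦ 5^(5 + 1) + 2·5^2 + 2·5 + 1|_5 = 15686 ⇒ 15685
(3) 15685|_5 = 5^(5 + 1) + 2·5^2 + 2·5 ↦ 6^(6 + 1) + 2·6^2 + 2·6|_6 = 280020 ⇒ 280019
(4) 280019|_6 = 6^(6 + 1) + 2·6^2 + 6 + 5 ↦ 7^(7 + 1) + 2·7^2 + 7 + 5|_7 = 5764911 ⇒ 5764910
(5) 5764910|_7 = 7^(7 + 1) + 2·7^2 + 7 + 4 ↦ 8^(8 + 1) + 2·8^2 + 8 + 4|_8 = 134217868 ⇒ 134217867
(6) 134217867|_8 = 8^(8 + 1) + 2·8^2 + 8 + 3 ↦ 9^(9 + 1) + 2·9^2 + 9 + 3|_9 = 3486784575 ⇒ 3486784574

ω^(ω + 1) + ω^2·2 + ω + 3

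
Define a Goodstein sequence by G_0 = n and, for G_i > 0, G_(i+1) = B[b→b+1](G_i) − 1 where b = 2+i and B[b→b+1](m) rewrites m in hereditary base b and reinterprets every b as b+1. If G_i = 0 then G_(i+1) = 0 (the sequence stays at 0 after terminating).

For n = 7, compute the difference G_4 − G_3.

43530

7 —HB2→ 2^2 + 2 + 1 —bump→ 3^3 + 3 + 1 = 31 —(−1)→ 30
30 —HB3→ 3^3 + 3 —bump→ 4^4 + 4 = 260 —(−1)→ 259
259 —HB4→ 4^4 + 3 —bump→ 5^5 + 3 = 3128 —(−1)→ 3127
3127 —HB5→ 5^5 + 2 —bump→ 6^6 + 2 = 46658 —(−1)→ 46657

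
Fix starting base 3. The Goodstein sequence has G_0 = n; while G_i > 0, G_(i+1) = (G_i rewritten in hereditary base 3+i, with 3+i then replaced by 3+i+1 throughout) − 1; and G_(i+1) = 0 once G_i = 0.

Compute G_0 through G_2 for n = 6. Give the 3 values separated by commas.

G_0=6  [base 3] 2·3  →[3↦4]→  2·4 = 8  −1 ⇒ G_1=7
G_1=7  [base 4] 4 + 3  →[4↦5]→  5 + 3 = 8  −1 ⇒ G_2=7

6, 7, 7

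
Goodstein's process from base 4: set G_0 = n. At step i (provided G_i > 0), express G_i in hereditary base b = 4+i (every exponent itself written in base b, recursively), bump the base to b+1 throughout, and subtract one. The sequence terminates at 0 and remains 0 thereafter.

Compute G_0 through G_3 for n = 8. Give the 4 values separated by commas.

(0) 8|_4 = 2·4 ↦ 2·5|_5 = 10 ⇒ 9
(1) 9|_5 = 5 + 4 ↦ 6 + 4|_6 = 10 ⇒ 9
(2) 9|_6 = 6 + 3 ↦ 7 + 3|_7 = 10 ⇒ 9

8, 9, 9, 9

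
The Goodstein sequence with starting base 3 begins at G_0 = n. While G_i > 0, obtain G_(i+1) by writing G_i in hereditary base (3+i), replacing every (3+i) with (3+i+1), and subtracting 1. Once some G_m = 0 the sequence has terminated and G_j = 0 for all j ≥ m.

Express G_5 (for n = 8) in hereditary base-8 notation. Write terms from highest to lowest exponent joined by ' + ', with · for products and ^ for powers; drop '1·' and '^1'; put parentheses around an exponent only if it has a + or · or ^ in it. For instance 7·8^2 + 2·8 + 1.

i=0: 8 = 2·3 + 2 (b=3); 3→4: 2·4 + 2 = 10; 10−1 = 9
i=1: 9 = 2·4 + 1 (b=4); 4→5: 2·5 + 1 = 11; 11−1 = 10
i=2: 10 = 2·5 (b=5); 5→6: 2·6 = 12; 12−1 = 11
i=3: 11 = 6 + 5 (b=6); 6→7: 7 + 5 = 12; 12−1 = 11
i=4: 11 = 7 + 4 (b=7); 7→8: 8 + 4 = 12; 12−1 = 11
i=5: 11 = 8 + 3 (b=8); 8→9: 9 + 3 = 12; 12−1 = 11

8 + 3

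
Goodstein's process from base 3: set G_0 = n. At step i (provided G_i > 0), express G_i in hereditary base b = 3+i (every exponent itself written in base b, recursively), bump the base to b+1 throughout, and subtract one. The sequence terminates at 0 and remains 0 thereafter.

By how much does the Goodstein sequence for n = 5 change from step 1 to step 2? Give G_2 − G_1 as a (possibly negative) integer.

0

5 —HB3→ 3 + 2 —bump→ 4 + 2 = 6 —(−1)→ 5
5 —HB4→ 4 + 1 —bump→ 5 + 1 = 6 —(−1)→ 5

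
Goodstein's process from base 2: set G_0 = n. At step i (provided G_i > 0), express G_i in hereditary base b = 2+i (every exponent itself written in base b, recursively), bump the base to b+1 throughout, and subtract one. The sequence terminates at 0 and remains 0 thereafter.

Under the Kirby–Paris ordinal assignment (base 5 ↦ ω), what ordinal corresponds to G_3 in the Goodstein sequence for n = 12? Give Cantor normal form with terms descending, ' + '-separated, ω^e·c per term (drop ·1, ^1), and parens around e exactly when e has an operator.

ω^(ω + 1) + ω^2·2 + ω·2

G_0=12  [base 2] 2^(2 + 1) + 2^2  →[2↦3]→  3^(3 + 1) + 3^3 = 108  −1 ⇒ G_1=107
G_1=107  [base 3] 3^(3 + 1) + 2·3^2 + 2·3 + 2  →[3↦4]→  4^(4 + 1) + 2·4^2 + 2·4 + 2 = 1066  −1 ⇒ G_2=1065
G_2=1065  [base 4] 4^(4 + 1) + 2·4^2 + 2·4 + 1  →[4↦5]→  5^(5 + 1) + 2·5^2 + 2·5 + 1 = 15686  −1 ⇒ G_3=15685
G_3=15685  [base 5] 5^(5 + 1) + 2·5^2 + 2·5  →[5↦6]→  6^(6 + 1) + 2·6^2 + 2·6 = 280020  −1 ⇒ G_4=280019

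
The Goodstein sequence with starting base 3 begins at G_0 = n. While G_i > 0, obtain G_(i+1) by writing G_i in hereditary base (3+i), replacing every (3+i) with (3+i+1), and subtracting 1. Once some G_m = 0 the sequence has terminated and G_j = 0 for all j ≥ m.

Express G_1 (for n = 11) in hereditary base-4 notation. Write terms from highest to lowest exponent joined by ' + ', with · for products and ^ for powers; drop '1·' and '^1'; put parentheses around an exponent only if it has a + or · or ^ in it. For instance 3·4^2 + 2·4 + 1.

i=0: 11 = 3^2 + 2 (b=3); 3→4: 4^2 + 2 = 18; 18−1 = 17
i=1: 17 = 4^2 + 1 (b=4); 4→5: 5^2 + 1 = 26; 26−1 = 25

4^2 + 1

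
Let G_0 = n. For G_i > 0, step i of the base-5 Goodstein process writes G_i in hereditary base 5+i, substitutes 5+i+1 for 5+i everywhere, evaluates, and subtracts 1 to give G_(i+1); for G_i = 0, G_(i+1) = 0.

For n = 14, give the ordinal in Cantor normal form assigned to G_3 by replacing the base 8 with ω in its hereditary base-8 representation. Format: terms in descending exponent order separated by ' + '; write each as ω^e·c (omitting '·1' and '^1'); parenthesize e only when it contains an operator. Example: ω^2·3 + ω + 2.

14 —HB5→ 2·5 + 4 —bump→ 2·6 + 4 = 16 —(−1)→ 15
15 —HB6→ 2·6 + 3 —bump→ 2·7 + 3 = 17 —(−1)→ 16
16 —HB7→ 2·7 + 2 —bump→ 2·8 + 2 = 18 —(−1)→ 17
17 —HB8→ 2·8 + 1 —bump→ 2·9 + 1 = 19 —(−1)→ 18

ω·2 + 1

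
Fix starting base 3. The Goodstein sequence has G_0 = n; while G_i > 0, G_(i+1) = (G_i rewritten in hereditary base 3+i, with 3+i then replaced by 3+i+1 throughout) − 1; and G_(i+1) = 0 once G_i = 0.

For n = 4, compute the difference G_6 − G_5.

-1

[0] 4 ≡ 3 + 1 (base 3). Lift 4: 5. −1: 4.
[1] 4 ≡ 4 (base 4). Lift 5: 5. −1: 4.
[2] 4 ≡ 4 (base 5). Lift 6: 4. −1: 3.
[3] 3 ≡ 3 (base 6). Lift 7: 3. −1: 2.
[4] 2 ≡ 2 (base 7). Lift 8: 2. −1: 1.
[5] 1 ≡ 1 (base 8). Lift 9: 1. −1: 0.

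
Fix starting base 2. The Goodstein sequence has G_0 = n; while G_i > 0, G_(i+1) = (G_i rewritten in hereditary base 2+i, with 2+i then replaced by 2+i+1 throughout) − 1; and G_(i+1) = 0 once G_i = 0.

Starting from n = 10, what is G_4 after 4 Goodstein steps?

[0] 10 ≡ 2^(2 + 1) + 2 (base 2). Lift 3: 84. −1: 83.
[1] 83 ≡ 3^(3 + 1) + 2 (base 3). Lift 4: 1026. −1: 1025.
[2] 1025 ≡ 4^(4 + 1) + 1 (base 4). Lift 5: 15626. −1: 15625.
[3] 15625 ≡ 5^(5 + 1) (base 5). Lift 6: 279936. −1: 279935.
[4] 279935 ≡ 5·6^6 + 5·6^5 + 5·6^4 + 5·6^3 + 5·6^2 + 5·6 + 5 (base 6). Lift 7: 4215755. −1: 4215754.

279935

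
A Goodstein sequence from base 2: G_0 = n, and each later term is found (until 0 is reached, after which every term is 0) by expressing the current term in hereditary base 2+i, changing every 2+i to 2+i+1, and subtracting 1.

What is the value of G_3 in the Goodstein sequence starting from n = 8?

step 0: 8 = 2^(2 + 1); sub 3 for 2: 3^(3 + 1); = 81; G_1 = 81−1 = 80
step 1: 80 = 2·3^3 + 2·3^2 + 2·3 + 2; sub 4 for 3: 2·4^4 + 2·4^2 + 2·4 + 2; = 554; G_2 = 554−1 = 553
step 2: 553 = 2·4^4 + 2·4^2 + 2·4 + 1; sub 5 for 4: 2·5^5 + 2·5^2 + 2·5 + 1; = 6311; G_3 = 6311−1 = 6310
step 3: 6310 = 2·5^5 + 2·5^2 + 2·5; sub 6 for 5: 2·6^6 + 2·6^2 + 2·6; = 93396; G_4 = 93396−1 = 93395

6310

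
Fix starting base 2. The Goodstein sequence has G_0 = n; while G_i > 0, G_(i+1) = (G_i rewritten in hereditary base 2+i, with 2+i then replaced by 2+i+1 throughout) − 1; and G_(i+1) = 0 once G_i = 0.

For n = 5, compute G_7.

2454

[0] 5 ≡ 2^2 + 1 (base 2). Lift 3: 28. −1: 27.
[1] 27 ≡ 3^3 (base 3). Lift 4: 256. −1: 255.
[2] 255 ≡ 3·4^3 + 3·4^2 + 3·4 + 3 (base 4). Lift 5: 468. −1: 467.
[3] 467 ≡ 3·5^3 + 3·5^2 + 3·5 + 2 (base 5). Lift 6: 776. −1: 775.
[4] 775 ≡ 3·6^3 + 3·6^2 + 3·6 + 1 (base 6). Lift 7: 1198. −1: 1197.
[5] 1197 ≡ 3·7^3 + 3·7^2 + 3·7 (base 7). Lift 8: 1752. −1: 1751.
[6] 1751 ≡ 3·8^3 + 3·8^2 + 2·8 + 7 (base 8). Lift 9: 2455. −1: 2454.
[7] 2454 ≡ 3·9^3 + 3·9^2 + 2·9 + 6 (base 9). Lift 10: 3326. −1: 3325.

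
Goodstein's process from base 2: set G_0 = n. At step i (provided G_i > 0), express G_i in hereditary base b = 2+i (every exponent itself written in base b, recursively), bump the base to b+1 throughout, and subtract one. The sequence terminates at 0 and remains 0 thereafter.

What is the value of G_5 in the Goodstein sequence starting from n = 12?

5764910

G_0=12  [base 2] 2^(2 + 1) + 2^2  →[2↦3]→  3^(3 + 1) + 3^3 = 108  −1 ⇒ G_1=107
G_1=107  [base 3] 3^(3 + 1) + 2·3^2 + 2·3 + 2  →[3↦4]→  4^(4 + 1) + 2·4^2 + 2·4 + 2 = 1066  −1 ⇒ G_2=1065
G_2=1065  [base 4] 4^(4 + 1) + 2·4^2 + 2·4 + 1  →[4↦5]→  5^(5 + 1) + 2·5^2 + 2·5 + 1 = 15686  −1 ⇒ G_3=15685
G_3=15685  [base 5] 5^(5 + 1) + 2·5^2 + 2·5  →[5↦6]→  6^(6 + 1) + 2·6^2 + 2·6 = 280020  −1 ⇒ G_4=280019
G_4=280019  [base 6] 6^(6 + 1) + 2·6^2 + 6 + 5  →[6↦7]→  7^(7 + 1) + 2·7^2 + 7 + 5 = 5764911  −1 ⇒ G_5=5764910
G_5=5764910  [base 7] 7^(7 + 1) + 2·7^2 + 7 + 4  →[7↦8]→  8^(8 + 1) + 2·8^2 + 8 + 4 = 134217868  −1 ⇒ G_6=134217867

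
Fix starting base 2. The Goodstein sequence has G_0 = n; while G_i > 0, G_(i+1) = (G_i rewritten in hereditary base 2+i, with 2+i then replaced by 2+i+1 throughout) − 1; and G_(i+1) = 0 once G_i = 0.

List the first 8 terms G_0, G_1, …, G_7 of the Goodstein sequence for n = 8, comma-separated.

base 2: 8 = 2^(2 + 1); at 3: 3^(3 + 1) = 81; next = 80
base 3: 80 = 2·3^3 + 2·3^2 + 2·3 + 2; at 4: 2·4^4 + 2·4^2 + 2·4 + 2 = 554; next = 553
base 4: 553 = 2·4^4 + 2·4^2 + 2·4 + 1; at 5: 2·5^5 + 2·5^2 + 2·5 + 1 = 6311; next = 6310
base 5: 6310 = 2·5^5 + 2·5^2 + 2·5; at 6: 2·6^6 + 2·6^2 + 2·6 = 93396; next = 93395
base 6: 93395 = 2·6^6 + 2·6^2 + 6 + 5; at 7: 2·7^7 + 2·7^2 + 7 + 5 = 1647196; next = 1647195
base 7: 1647195 = 2·7^7 + 2·7^2 + 7 + 4; at 8: 2·8^8 + 2·8^2 + 8 + 4 = 33554572; next = 33554571
base 8: 33554571 = 2·8^8 + 2·8^2 + 8 + 3; at 9: 2·9^9 + 2·9^2 + 9 + 3 = 774841152; next = 774841151

8, 80, 553, 6310, 93395, 1647195, 33554571, 774841151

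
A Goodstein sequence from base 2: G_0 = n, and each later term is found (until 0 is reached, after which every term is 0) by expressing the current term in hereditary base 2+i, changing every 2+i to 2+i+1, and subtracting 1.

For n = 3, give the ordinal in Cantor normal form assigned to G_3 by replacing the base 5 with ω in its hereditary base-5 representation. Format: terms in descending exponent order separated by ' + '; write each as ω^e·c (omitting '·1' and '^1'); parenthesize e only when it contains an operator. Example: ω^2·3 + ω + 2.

(0) 3|_2 = 2 + 1 ↦ 3 + 1|_3 = 4 ⇒ 3
(1) 3|_3 = 3 ↦ 4|_4 = 4 ⇒ 3
(2) 3|_4 = 3 ↦ 3|_5 = 3 ⇒ 2
(3) 2|_5 = 2 ↦ 2|_6 = 2 ⇒ 1

2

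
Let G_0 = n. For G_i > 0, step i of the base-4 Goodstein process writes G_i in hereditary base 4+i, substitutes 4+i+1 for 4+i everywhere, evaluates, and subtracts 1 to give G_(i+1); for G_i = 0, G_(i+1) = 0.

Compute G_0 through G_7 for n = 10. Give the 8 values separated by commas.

(0) 10|_4 = 2·4 + 2 ↦ 2·5 + 2|_5 = 12 ⇒ 11
(1) 11|_5 = 2·5 + 1 ↦ 2·6 + 1|_6 = 13 ⇒ 12
(2) 12|_6 = 2·6 ↦ 2·7|_7 = 14 ⇒ 13
(3) 13|_7 = 7 + 6 ↦ 8 + 6|_8 = 14 ⇒ 13
(4) 13|_8 = 8 + 5 ↦ 9 + 5|_9 = 14 ⇒ 13
(5) 13|_9 = 9 + 4 ↦ 10 + 4|_10 = 14 ⇒ 13
(6) 13|_10 = 10 + 3 ↦ 11 + 3|_11 = 14 ⇒ 13

10, 11, 12, 13, 13, 13, 13, 13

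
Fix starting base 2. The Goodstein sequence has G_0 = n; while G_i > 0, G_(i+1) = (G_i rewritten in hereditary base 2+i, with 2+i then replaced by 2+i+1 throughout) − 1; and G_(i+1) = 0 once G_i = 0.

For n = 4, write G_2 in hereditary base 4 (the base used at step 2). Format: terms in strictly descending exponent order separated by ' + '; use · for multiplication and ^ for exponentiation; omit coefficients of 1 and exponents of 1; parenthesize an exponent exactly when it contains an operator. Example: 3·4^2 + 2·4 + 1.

2·4^2 + 2·4 + 1

G_0 = 4. HB_2(4) = 2^2. Bump = 27. G_1 = 26.
G_1 = 26. HB_3(26) = 2·3^2 + 2·3 + 2. Bump = 42. G_2 = 41.
G_2 = 41. HB_4(41) = 2·4^2 + 2·4 + 1. Bump = 61. G_3 = 60.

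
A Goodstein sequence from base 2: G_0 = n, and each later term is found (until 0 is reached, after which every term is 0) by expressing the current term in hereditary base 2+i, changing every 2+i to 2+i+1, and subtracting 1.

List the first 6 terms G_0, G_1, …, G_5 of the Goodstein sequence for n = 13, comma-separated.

13, 108, 1279, 16092, 280711, 5765998

(0) 13|_2 = 2^(2 + 1) + 2^2 + 1 ↦ 3^(3 + 1) + 3^3 + 1|_3 = 109 ⇒ 108
(1) 108|_3 = 3^(3 + 1) + 3^3 ↦ 4^(4 + 1) + 4^4|_4 = 1280 ⇒ 1279
(2) 1279|_4 = 4^(4 + 1) + 3·4^3 + 3·4^2 + 3·4 + 3 ↦ 5^(5 + 1) + 3·5^3 + 3·5^2 + 3·5 + 3|_5 = 16093 ⇒ 16092
(3) 16092|_5 = 5^(5 + 1) + 3·5^3 + 3·5^2 + 3·5 + 2 ↦ 6^(6 + 1) + 3·6^3 + 3·6^2 + 3·6 + 2|_6 = 280712 ⇒ 280711
(4) 280711|_6 = 6^(6 + 1) + 3·6^3 + 3·6^2 + 3·6 + 1 ↦ 7^(7 + 1) + 3·7^3 + 3·7^2 + 3·7 + 1|_7 = 5765999 ⇒ 5765998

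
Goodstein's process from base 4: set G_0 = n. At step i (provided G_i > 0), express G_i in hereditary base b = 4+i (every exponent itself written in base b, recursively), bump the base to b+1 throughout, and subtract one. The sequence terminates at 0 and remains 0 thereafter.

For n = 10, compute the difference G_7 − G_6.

0

(0) 10|_4 = 2·4 + 2 ↦ 2·5 + 2|_5 = 12 ⇒ 11
(1) 11|_5 = 2·5 + 1 ↦ 2·6 + 1|_6 = 13 ⇒ 12
(2) 12|_6 = 2·6 ↦ 2·7|_7 = 14 ⇒ 13
(3) 13|_7 = 7 + 6 ↦ 8 + 6|_8 = 14 ⇒ 13
(4) 13|_8 = 8 + 5 ↦ 9 + 5|_9 = 14 ⇒ 13
(5) 13|_9 = 9 + 4 ↦ 10 + 4|_10 = 14 ⇒ 13
(6) 13|_10 = 10 + 3 ↦ 11 + 3|_11 = 14 ⇒ 13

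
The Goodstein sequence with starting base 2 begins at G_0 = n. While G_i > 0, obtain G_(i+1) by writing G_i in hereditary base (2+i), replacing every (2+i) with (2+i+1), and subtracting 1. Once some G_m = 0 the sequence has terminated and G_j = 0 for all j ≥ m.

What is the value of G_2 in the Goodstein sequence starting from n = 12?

1065

i=0: 12 = 2^(2 + 1) + 2^2 (b=2); 2→3: 3^(3 + 1) + 3^3 = 108; 108−1 = 107
i=1: 107 = 3^(3 + 1) + 2·3^2 + 2·3 + 2 (b=3); 3→4: 4^(4 + 1) + 2·4^2 + 2·4 + 2 = 1066; 1066−1 = 1065
i=2: 1065 = 4^(4 + 1) + 2·4^2 + 2·4 + 1 (b=4); 4→5: 5^(5 + 1) + 2·5^2 + 2·5 + 1 = 15686; 15686−1 = 15685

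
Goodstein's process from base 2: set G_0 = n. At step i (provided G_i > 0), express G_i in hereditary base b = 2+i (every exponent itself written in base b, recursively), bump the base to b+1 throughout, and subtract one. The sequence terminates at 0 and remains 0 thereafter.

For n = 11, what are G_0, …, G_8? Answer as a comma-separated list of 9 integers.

i=0: 11 = 2^(2 + 1) + 2 + 1 (b=2); 2→3: 3^(3 + 1) + 3 + 1 = 85; 85−1 = 84
i=1: 84 = 3^(3 + 1) + 3 (b=3); 3→4: 4^(4 + 1) + 4 = 1028; 1028−1 = 1027
i=2: 1027 = 4^(4 + 1) + 3 (b=4); 4→5: 5^(5 + 1) + 3 = 15628; 15628−1 = 15627
i=3: 15627 = 5^(5 + 1) + 2 (b=5); 5→6: 6^(6 + 1) + 2 = 279938; 279938−1 = 279937
i=4: 279937 = 6^(6 + 1) + 1 (b=6); 6→7: 7^(7 + 1) + 1 = 5764802; 5764802−1 = 5764801
i=5: 5764801 = 7^(7 + 1) (b=7); 7→8: 8^(8 + 1) = 134217728; 134217728−1 = 134217727
i=6: 134217727 = 7·8^8 + 7·8^7 + 7·8^6 + 7·8^5 + 7·8^4 + 7·8^3 + 7·8^2 + 7·8 + 7 (b=8); 8→9: 7·9^9 + 7·9^7 + 7·9^6 + 7·9^5 + 7·9^4 + 7·9^3 + 7·9^2 + 7·9 + 7 = 2749609303; 2749609303−1 = 2749609302
i=7: 2749609302 = 7·9^9 + 7·9^7 + 7·9^6 + 7·9^5 + 7·9^4 + 7·9^3 + 7·9^2 + 7·9 + 6 (b=9); 9→10: 7·10^10 + 7·10^7 + 7·10^6 + 7·10^5 + 7·10^4 + 7·10^3 + 7·10^2 + 7·10 + 6 = 70077777776; 70077777776−1 = 70077777775

11, 84, 1027, 15627, 279937, 5764801, 134217727, 2749609302, 70077777775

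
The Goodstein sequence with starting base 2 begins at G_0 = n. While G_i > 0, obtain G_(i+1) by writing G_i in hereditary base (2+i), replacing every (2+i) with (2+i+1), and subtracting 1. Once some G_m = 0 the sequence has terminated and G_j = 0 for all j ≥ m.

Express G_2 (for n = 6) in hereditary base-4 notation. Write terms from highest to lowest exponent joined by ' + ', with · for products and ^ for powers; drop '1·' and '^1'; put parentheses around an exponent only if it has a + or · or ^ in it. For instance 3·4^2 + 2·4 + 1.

[0] 6 ≡ 2^2 + 2 (base 2). Lift 3: 30. −1: 29.
[1] 29 ≡ 3^3 + 2 (base 3). Lift 4: 258. −1: 257.
[2] 257 ≡ 4^4 + 1 (base 4). Lift 5: 3126. −1: 3125.

4^4 + 1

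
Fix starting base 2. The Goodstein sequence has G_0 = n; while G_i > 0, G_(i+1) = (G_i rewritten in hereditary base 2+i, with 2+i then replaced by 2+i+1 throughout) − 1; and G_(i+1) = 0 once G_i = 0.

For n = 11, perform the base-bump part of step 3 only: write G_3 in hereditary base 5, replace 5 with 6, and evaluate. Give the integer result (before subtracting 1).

279938

[0] 11 ≡ 2^(2 + 1) + 2 + 1 (base 2). Lift 3: 85. −1: 84.
[1] 84 ≡ 3^(3 + 1) + 3 (base 3). Lift 4: 1028. −1: 1027.
[2] 1027 ≡ 4^(4 + 1) + 3 (base 4). Lift 5: 15628. −1: 15627.
[3] 15627 ≡ 5^(5 + 1) + 2 (base 5). Lift 6: 279938. −1: 279937.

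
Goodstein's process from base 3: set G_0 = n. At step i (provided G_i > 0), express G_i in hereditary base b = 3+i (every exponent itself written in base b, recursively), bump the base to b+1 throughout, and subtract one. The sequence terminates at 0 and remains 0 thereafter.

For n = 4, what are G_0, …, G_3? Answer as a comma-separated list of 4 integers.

4 —HB3→ 3 + 1 —bump→ 4 + 1 = 5 —(−1)→ 4
4 —HB4→ 4 —bump→ 5 = 5 —(−1)→ 4
4 —HB5→ 4 —bump→ 4 = 4 —(−1)→ 3

4, 4, 4, 3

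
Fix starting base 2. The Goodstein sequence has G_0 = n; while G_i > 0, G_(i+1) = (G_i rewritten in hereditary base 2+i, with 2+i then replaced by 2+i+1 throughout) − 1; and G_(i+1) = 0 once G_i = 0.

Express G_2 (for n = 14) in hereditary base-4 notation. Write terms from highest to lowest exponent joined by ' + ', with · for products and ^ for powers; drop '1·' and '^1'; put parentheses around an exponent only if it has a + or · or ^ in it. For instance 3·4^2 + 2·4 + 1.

4^(4 + 1) + 4^4 + 1

[0] 14 ≡ 2^(2 + 1) + 2^2 + 2 (base 2). Lift 3: 111. −1: 110.
[1] 110 ≡ 3^(3 + 1) + 3^3 + 2 (base 3). Lift 4: 1282. −1: 1281.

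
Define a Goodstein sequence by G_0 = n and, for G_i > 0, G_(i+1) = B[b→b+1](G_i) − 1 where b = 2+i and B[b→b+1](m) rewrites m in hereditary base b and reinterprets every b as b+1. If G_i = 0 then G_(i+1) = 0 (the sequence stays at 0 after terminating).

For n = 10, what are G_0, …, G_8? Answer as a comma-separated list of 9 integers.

i=0: 10 = 2^(2 + 1) + 2 (b=2); 2→3: 3^(3 + 1) + 3 = 84; 84−1 = 83
i=1: 83 = 3^(3 + 1) + 2 (b=3); 3→4: 4^(4 + 1) + 2 = 1026; 1026−1 = 1025
i=2: 1025 = 4^(4 + 1) + 1 (b=4); 4→5: 5^(5 + 1) + 1 = 15626; 15626−1 = 15625
i=3: 15625 = 5^(5 + 1) (b=5); 5→6: 6^(6 + 1) = 279936; 279936−1 = 279935
i=4: 279935 = 5·6^6 + 5·6^5 + 5·6^4 + 5·6^3 + 5·6^2 + 5·6 + 5 (b=6); 6→7: 5·7^7 + 5·7^5 + 5·7^4 + 5·7^3 + 5·7^2 + 5·7 + 5 = 4215755; 4215755−1 = 4215754
i=5: 4215754 = 5·7^7 + 5·7^5 + 5·7^4 + 5·7^3 + 5·7^2 + 5·7 + 4 (b=7); 7→8: 5·8^8 + 5·8^5 + 5·8^4 + 5·8^3 + 5·8^2 + 5·8 + 4 = 84073324; 84073324−1 = 84073323
i=6: 84073323 = 5·8^8 + 5·8^5 + 5·8^4 + 5·8^3 + 5·8^2 + 5·8 + 3 (b=8); 8→9: 5·9^9 + 5·9^5 + 5·9^4 + 5·9^3 + 5·9^2 + 5·9 + 3 = 1937434593; 1937434593−1 = 1937434592
i=7: 1937434592 = 5·9^9 + 5·9^5 + 5·9^4 + 5·9^3 + 5·9^2 + 5·9 + 2 (b=9); 9→10: 5·10^10 + 5·10^5 + 5·10^4 + 5·10^3 + 5·10^2 + 5·10 + 2 = 50000555552; 50000555552−1 = 50000555551

10, 83, 1025, 15625, 279935, 4215754, 84073323, 1937434592, 50000555551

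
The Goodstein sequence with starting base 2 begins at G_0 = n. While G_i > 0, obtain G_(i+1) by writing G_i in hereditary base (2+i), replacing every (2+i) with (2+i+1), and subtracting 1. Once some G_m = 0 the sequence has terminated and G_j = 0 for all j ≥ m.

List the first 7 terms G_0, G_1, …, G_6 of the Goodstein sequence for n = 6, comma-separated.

6, 29, 257, 3125, 46655, 98039, 187243

6 —HB2→ 2^2 + 2 —bump→ 3^3 + 3 = 30 —(−1)→ 29
29 —HB3→ 3^3 + 2 —bump→ 4^4 + 2 = 258 —(−1)→ 257
257 —HB4→ 4^4 + 1 —bump→ 5^5 + 1 = 3126 —(−1)→ 3125
3125 —HB5→ 5^5 —bump→ 6^6 = 46656 —(−1)→ 46655
46655 —HB6→ 5·6^5 + 5·6^4 + 5·6^3 + 5·6^2 + 5·6 + 5 —bump→ 5·7^5 + 5·7^4 + 5·7^3 + 5·7^2 + 5·7 + 5 = 98040 —(−1)→ 98039
98039 —HB7→ 5·7^5 + 5·7^4 + 5·7^3 + 5·7^2 + 5·7 + 4 —bump→ 5·8^5 + 5·8^4 + 5·8^3 + 5·8^2 + 5·8 + 4 = 187244 —(−1)→ 187243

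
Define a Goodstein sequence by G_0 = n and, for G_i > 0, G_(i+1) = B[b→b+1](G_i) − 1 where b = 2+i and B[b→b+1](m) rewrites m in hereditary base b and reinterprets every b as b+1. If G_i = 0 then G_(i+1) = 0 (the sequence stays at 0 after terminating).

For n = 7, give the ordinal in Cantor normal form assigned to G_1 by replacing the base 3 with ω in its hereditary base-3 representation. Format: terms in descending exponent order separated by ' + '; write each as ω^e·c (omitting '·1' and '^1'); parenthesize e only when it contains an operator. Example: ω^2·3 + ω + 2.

ω^ω + ω

[0] 7 ≡ 2^2 + 2 + 1 (base 2). Lift 3: 31. −1: 30.
[1] 30 ≡ 3^3 + 3 (base 3). Lift 4: 260. −1: 259.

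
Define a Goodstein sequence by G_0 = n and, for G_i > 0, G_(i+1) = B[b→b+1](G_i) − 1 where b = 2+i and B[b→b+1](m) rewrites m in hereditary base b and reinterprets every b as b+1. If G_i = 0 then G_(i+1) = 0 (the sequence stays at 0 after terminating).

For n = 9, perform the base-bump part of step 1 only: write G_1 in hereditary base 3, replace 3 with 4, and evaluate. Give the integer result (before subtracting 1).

1024

step 0: 9 = 2^(2 + 1) + 1; sub 3 for 2: 3^(3 + 1) + 1; = 82; G_1 = 82−1 = 81
step 1: 81 = 3^(3 + 1); sub 4 for 3: 4^(4 + 1); = 1024; G_2 = 1024−1 = 1023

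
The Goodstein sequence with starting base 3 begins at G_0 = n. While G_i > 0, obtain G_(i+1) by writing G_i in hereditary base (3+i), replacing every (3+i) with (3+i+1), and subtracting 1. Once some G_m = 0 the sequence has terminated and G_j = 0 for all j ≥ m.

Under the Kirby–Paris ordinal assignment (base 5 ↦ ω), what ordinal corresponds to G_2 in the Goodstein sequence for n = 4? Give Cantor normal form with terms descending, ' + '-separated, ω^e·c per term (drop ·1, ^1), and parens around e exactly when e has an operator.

4

step 0: 4 = 3 + 1; sub 4 for 3: 4 + 1; = 5; G_1 = 5−1 = 4
step 1: 4 = 4; sub 5 for 4: 5; = 5; G_2 = 5−1 = 4
step 2: 4 = 4; sub 6 for 5: 4; = 4; G_3 = 4−1 = 3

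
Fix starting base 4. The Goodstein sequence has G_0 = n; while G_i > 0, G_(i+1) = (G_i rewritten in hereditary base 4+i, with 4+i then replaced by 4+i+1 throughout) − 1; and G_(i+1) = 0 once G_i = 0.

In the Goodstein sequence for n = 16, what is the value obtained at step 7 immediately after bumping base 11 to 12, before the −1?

i=0: 16 = 4^2 (b=4); 4→5: 5^2 = 25; 25−1 = 24
i=1: 24 = 4·5 + 4 (b=5); 5→6: 4·6 + 4 = 28; 28−1 = 27
i=2: 27 = 4·6 + 3 (b=6); 6→7: 4·7 + 3 = 31; 31−1 = 30
i=3: 30 = 4·7 + 2 (b=7); 7→8: 4·8 + 2 = 34; 34−1 = 33
i=4: 33 = 4·8 + 1 (b=8); 8→9: 4·9 + 1 = 37; 37−1 = 36
i=5: 36 = 4·9 (b=9); 9→10: 4·10 = 40; 40−1 = 39
i=6: 39 = 3·10 + 9 (b=10); 10→11: 3·11 + 9 = 42; 42−1 = 41

44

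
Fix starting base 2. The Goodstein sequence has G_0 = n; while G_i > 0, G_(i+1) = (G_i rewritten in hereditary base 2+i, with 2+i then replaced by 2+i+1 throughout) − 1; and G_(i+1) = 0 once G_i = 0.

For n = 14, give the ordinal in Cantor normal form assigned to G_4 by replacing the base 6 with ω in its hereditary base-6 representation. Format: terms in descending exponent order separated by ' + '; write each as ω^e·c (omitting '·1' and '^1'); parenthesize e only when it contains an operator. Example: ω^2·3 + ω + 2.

ω^(ω + 1) + ω^5·5 + ω^4·5 + ω^3·5 + ω^2·5 + ω·5 + 5

14 —HB2→ 2^(2 + 1) + 2^2 + 2 —bump→ 3^(3 + 1) + 3^3 + 3 = 111 —(−1)→ 110
110 —HB3→ 3^(3 + 1) + 3^3 + 2 —bump→ 4^(4 + 1) + 4^4 + 2 = 1282 —(−1)→ 1281
1281 —HB4→ 4^(4 + 1) + 4^4 + 1 —bump→ 5^(5 + 1) + 5^5 + 1 = 18751 —(−1)→ 18750
18750 —HB5→ 5^(5 + 1) + 5^5 —bump→ 6^(6 + 1) + 6^6 = 326592 —(−1)→ 326591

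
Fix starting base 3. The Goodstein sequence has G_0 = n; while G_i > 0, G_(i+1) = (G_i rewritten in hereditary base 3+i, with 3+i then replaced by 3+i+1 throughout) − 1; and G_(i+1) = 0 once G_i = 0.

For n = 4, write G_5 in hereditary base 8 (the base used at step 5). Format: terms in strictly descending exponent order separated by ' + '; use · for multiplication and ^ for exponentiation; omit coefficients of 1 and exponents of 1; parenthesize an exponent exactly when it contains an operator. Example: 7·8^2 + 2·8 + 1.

1

4 —HB3→ 3 + 1 —bump→ 4 + 1 = 5 —(−1)→ 4
4 —HB4→ 4 —bump→ 5 = 5 —(−1)→ 4
4 —HB5→ 4 —bump→ 4 = 4 —(−1)→ 3
3 —HB6→ 3 —bump→ 3 = 3 —(−1)→ 2
2 —HB7→ 2 —bump→ 2 = 2 —(−1)→ 1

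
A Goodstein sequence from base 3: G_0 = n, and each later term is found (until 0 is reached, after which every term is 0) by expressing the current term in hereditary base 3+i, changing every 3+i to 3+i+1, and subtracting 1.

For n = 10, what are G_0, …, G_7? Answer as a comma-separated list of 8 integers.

i=0: 10 = 3^2 + 1 (b=3); 3→4: 4^2 + 1 = 17; 17−1 = 16
i=1: 16 = 4^2 (b=4); 4→5: 5^2 = 25; 25−1 = 24
i=2: 24 = 4·5 + 4 (b=5); 5→6: 4·6 + 4 = 28; 28−1 = 27
i=3: 27 = 4·6 + 3 (b=6); 6→7: 4·7 + 3 = 31; 31−1 = 30
i=4: 30 = 4·7 + 2 (b=7); 7→8: 4·8 + 2 = 34; 34−1 = 33
i=5: 33 = 4·8 + 1 (b=8); 8→9: 4·9 + 1 = 37; 37−1 = 36
i=6: 36 = 4·9 (b=9); 9→10: 4·10 = 40; 40−1 = 39

10, 16, 24, 27, 30, 33, 36, 39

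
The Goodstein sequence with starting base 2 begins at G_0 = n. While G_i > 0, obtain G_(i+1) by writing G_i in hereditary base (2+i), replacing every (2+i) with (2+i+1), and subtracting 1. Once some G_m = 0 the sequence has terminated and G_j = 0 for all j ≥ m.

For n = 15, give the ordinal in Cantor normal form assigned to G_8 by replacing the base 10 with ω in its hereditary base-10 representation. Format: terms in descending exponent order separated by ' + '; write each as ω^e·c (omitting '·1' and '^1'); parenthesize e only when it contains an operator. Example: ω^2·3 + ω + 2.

G_0=15  [base 2] 2^(2 + 1) + 2^2 + 2 + 1  →[2↦3]→  3^(3 + 1) + 3^3 + 3 + 1 = 112  −1 ⇒ G_1=111
G_1=111  [base 3] 3^(3 + 1) + 3^3 + 3  →[3↦4]→  4^(4 + 1) + 4^4 + 4 = 1284  −1 ⇒ G_2=1283
G_2=1283  [base 4] 4^(4 + 1) + 4^4 + 3  →[4↦5]→  5^(5 + 1) + 5^5 + 3 = 18753  −1 ⇒ G_3=18752
G_3=18752  [base 5] 5^(5 + 1) + 5^5 + 2  →[5↦6]→  6^(6 + 1) + 6^6 + 2 = 326594  −1 ⇒ G_4=326593
G_4=326593  [base 6] 6^(6 + 1) + 6^6 + 1  →[6↦7]→  7^(7 + 1) + 7^7 + 1 = 6588345  −1 ⇒ G_5=6588344
G_5=6588344  [base 7] 7^(7 + 1) + 7^7  →[7↦8]→  8^(8 + 1) + 8^8 = 150994944  −1 ⇒ G_6=150994943
G_6=150994943  [base 8] 8^(8 + 1) + 7·8^7 + 7·8^6 + 7·8^5 + 7·8^4 + 7·8^3 + 7·8^2 + 7·8 + 7  →[8↦9]→  9^(9 + 1) + 7·9^7 + 7·9^6 + 7·9^5 + 7·9^4 + 7·9^3 + 7·9^2 + 7·9 + 7 = 3524450281  −1 ⇒ G_7=3524450280
G_7=3524450280  [base 9] 9^(9 + 1) + 7·9^7 + 7·9^6 + 7·9^5 + 7·9^4 + 7·9^3 + 7·9^2 + 7·9 + 6  →[9↦10]→  10^(10 + 1) + 7·10^7 + 7·10^6 + 7·10^5 + 7·10^4 + 7·10^3 + 7·10^2 + 7·10 + 6 = 100077777776  −1 ⇒ G_8=100077777775

ω^(ω + 1) + ω^7·7 + ω^6·7 + ω^5·7 + ω^4·7 + ω^3·7 + ω^2·7 + ω·7 + 5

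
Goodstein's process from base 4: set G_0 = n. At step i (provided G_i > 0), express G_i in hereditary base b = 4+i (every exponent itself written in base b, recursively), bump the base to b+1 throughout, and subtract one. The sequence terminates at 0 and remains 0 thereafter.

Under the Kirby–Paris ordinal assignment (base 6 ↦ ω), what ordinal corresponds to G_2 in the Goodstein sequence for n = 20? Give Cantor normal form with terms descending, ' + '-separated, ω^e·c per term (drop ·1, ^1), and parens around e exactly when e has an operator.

ω^2 + 3

G_0 = 20. HB_4(20) = 4^2 + 4. Bump = 30. G_1 = 29.
G_1 = 29. HB_5(29) = 5^2 + 4. Bump = 40. G_2 = 39.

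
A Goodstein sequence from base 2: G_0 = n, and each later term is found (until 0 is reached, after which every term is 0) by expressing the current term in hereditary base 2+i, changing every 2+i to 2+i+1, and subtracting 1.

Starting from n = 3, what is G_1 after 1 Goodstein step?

3

3 —HB2→ 2 + 1 —bump→ 3 + 1 = 4 —(−1)→ 3
3 —HB3→ 3 —bump→ 4 = 4 —(−1)→ 3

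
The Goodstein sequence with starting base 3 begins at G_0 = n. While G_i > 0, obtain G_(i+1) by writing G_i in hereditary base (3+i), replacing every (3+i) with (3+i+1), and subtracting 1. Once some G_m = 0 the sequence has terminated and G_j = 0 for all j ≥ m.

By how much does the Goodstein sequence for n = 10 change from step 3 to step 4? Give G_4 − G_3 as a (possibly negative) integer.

3

i=0: 10 = 3^2 + 1 (b=3); 3→4: 4^2 + 1 = 17; 17−1 = 16
i=1: 16 = 4^2 (b=4); 4→5: 5^2 = 25; 25−1 = 24
i=2: 24 = 4·5 + 4 (b=5); 5→6: 4·6 + 4 = 28; 28−1 = 27
i=3: 27 = 4·6 + 3 (b=6); 6→7: 4·7 + 3 = 31; 31−1 = 30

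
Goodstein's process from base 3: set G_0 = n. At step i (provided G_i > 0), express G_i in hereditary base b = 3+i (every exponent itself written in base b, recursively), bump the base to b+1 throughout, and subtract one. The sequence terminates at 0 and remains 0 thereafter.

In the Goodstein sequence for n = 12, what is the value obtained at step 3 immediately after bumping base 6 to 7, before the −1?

i=0: 12 = 3^2 + 3 (b=3); 3→4: 4^2 + 4 = 20; 20−1 = 19
i=1: 19 = 4^2 + 3 (b=4); 4→5: 5^2 + 3 = 28; 28−1 = 27
i=2: 27 = 5^2 + 2 (b=5); 5→6: 6^2 + 2 = 38; 38−1 = 37
i=3: 37 = 6^2 + 1 (b=6); 6→7: 7^2 + 1 = 50; 50−1 = 49

50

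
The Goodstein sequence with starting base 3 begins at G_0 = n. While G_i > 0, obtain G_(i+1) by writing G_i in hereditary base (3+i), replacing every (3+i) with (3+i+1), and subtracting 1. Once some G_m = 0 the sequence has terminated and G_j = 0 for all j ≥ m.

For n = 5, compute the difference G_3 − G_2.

0

(0) 5|_3 = 3 + 2 ↦ 4 + 2|_4 = 6 ⇒ 5
(1) 5|_4 = 4 + 1 ↦ 5 + 1|_5 = 6 ⇒ 5
(2) 5|_5 = 5 ↦ 6|_6 = 6 ⇒ 5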